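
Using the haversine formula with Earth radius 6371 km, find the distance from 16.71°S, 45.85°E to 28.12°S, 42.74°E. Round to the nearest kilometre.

1308 km

Δλ = 42.74 − 45.85 = -3.11°.
Δφ = -28.12 − -16.71 = -11.41°.
a = sin²(Δφ/2) + cos φ₁ · cos φ₂ · sin²(Δλ/2) = 0.010504.
c = 2·atan2(√a, √(1−a)) = 0.20534 rad → d = 6371·c ≈ 1308.19 km.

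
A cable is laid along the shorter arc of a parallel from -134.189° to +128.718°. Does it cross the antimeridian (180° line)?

Naïve |128.718 − -134.189| = 262.907° > 180°, so the shorter arc goes the other way round — across 180°.
Signed shortest Δλ = ((128.718 − -134.189 + 180) mod 360) − 180 = -97.093°.
Going west by 97.093° from -134.189° passes through 180° before reaching +128.718°.

Yes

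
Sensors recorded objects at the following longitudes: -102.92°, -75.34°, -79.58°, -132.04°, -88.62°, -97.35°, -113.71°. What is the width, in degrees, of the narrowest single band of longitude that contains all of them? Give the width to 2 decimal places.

Sort the longitudes: -132.04°, -113.71°, -102.92°, -97.35°, -88.62°, -79.58°, -75.34°.
Eastward gaps between consecutive values (wrapping around): 18.33°, 10.79°, 5.57°, 8.73°, 9.04°, 4.24°, 303.30°.
Largest gap = 303.30° ⇒ minimal covering band is its complement: 360° − 303.30° = 56.70°.
Band runs from -132.04° eastward to -75.34°.

56.70°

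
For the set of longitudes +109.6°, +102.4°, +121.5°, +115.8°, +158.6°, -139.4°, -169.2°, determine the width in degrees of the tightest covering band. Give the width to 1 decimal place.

Sort the longitudes: -169.2°, -139.4°, +102.4°, +109.6°, +115.8°, +121.5°, +158.6°.
Eastward gaps between consecutive values (wrapping around): 29.8°, 241.8°, 7.2°, 6.2°, 5.7°, 37.1°, 32.2°.
Largest gap = 241.8° ⇒ minimal covering band is its complement: 360° − 241.8° = 118.2°.
Band runs from +102.4° eastward to -139.4°, crossing the antimeridian.

118.2°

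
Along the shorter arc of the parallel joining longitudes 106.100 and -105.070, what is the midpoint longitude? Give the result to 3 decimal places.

-179.485°

Signed shortest Δλ from +106.100° to -105.070° is +148.830°.
Midpoint longitude = +106.100° + (+148.830°)/2 = +106.100° + 74.415° = +180.515°.
Normalise into (−180°, 180°]: -179.485°.
(The naïve average (+106.100 + -105.070)/2 = 0.515° is on the wrong side of the globe.)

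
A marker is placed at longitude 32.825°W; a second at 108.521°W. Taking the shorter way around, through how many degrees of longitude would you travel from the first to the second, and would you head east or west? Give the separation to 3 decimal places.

75.696° west

Raw difference: -108.521 − -32.825 = -75.696°.
Normalise into (−180°, 180°]: -75.696° stays -75.696°.
Negative ⇒ the second point lies to the west; separation 75.696°.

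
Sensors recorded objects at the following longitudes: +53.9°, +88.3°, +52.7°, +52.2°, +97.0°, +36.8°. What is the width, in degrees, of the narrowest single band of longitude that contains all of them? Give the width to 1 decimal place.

Sort the longitudes: +36.8°, +52.2°, +52.7°, +53.9°, +88.3°, +97.0°.
Eastward gaps between consecutive values (wrapping around): 15.4°, 0.5°, 1.2°, 34.4°, 8.7°, 299.8°.
Largest gap = 299.8° ⇒ minimal covering band is its complement: 360° − 299.8° = 60.2°.
Band runs from +36.8° eastward to +97.0°.

60.2°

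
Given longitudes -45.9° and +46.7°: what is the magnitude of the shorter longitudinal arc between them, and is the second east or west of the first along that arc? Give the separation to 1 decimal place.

Raw difference: 46.7 − -45.9 = 92.6°.
Normalise into (−180°, 180°]: 92.6° stays 92.6°.
Positive ⇒ the second point lies to the east; separation 92.6°.

92.6° east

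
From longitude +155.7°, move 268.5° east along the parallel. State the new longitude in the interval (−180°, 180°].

+64.2°

Start at +155.7°; shift +268.5° → +424.2°.
+424.2° lies outside (−180°, 180°]; subtract 360° → +64.2°.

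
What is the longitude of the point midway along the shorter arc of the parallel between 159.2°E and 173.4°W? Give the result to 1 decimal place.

172.9°E

Signed shortest Δλ from +159.2° to -173.4° is +27.4°.
Midpoint longitude = +159.2° + (+27.4°)/2 = +159.2° + 13.7° = +172.9°.
(The naïve average (+159.2 + -173.4)/2 = -7.1° is on the wrong side of the globe.)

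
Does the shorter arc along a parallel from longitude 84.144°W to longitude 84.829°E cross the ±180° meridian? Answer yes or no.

Signed shortest Δλ = ((84.829 − -84.144 + 180) mod 360) − 180 = 168.973°.
Going east by 168.973° from -84.144° reaches +84.829° without touching 180°.

No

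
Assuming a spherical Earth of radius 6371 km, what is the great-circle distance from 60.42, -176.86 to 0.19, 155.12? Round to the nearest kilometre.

7114 km

Δλ = 155.12 − -176.86 = 331.98°; wrapped into (−180°, 180°]: -28.02°.
Δφ = 0.19 − 60.42 = -60.23°.
a = sin²(Δφ/2) + cos φ₁ · cos φ₂ · sin²(Δλ/2) = 0.280671.
c = 2·atan2(√a, √(1−a)) = 1.11669 rad → d = 6371·c ≈ 7114.45 km.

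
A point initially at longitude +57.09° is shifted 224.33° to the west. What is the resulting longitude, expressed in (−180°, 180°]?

Start at +57.09°; shift −224.33° → -167.24°.
-167.24° already lies in (−180°, 180°].

-167.24°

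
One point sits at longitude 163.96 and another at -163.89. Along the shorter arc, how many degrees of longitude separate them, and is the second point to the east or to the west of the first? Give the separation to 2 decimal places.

32.15° east

Raw difference: -163.89 − 163.96 = -327.85°.
Normalise into (−180°, 180°]: -327.85° + 360° = 32.15°.
Positive ⇒ the second point lies to the east; separation 32.15°.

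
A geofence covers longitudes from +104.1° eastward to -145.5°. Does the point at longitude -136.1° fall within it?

No

Band width going east from +104.1° to -145.5°: ((-145.5 − 104.1) mod 360) = 110.4°.
Offset of -136.1° east of the west edge: ((-136.1 − 104.1) mod 360) = 119.8°.
119.8° > 110.4° ⇒ outside.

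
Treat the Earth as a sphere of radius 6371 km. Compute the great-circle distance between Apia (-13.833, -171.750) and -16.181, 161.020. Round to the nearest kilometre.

2934 km

Δλ = 161.020 − -171.750 = 332.770°; wrapped into (−180°, 180°]: -27.230°.
Δφ = -16.181 − -13.833 = -2.348°.
a = sin²(Δφ/2) + cos φ₁ · cos φ₂ · sin²(Δλ/2) = 0.052093.
c = 2·atan2(√a, √(1−a)) = 0.46054 rad → d = 6371·c ≈ 2934.08 km.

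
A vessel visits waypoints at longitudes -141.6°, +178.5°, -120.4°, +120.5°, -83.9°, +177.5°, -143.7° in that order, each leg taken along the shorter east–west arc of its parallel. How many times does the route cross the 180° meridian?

6

Leg 1: -141.6° → +178.5°, shortest Δλ = -39.9° (west) — crosses 180°.
Leg 2: +178.5° → -120.4°, shortest Δλ = 61.1° (east) — crosses 180°.
Leg 3: -120.4° → +120.5°, shortest Δλ = -119.1° (west) — crosses 180°.
Leg 4: +120.5° → -83.9°, shortest Δλ = 155.6° (east) — crosses 180°.
Leg 5: -83.9° → +177.5°, shortest Δλ = -98.6° (west) — crosses 180°.
Leg 6: +177.5° → -143.7°, shortest Δλ = 38.8° (east) — crosses 180°.
Total crossings: 6.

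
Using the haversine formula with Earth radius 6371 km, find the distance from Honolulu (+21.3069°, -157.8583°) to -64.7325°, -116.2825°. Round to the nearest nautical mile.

5511 nmi

Δλ = -116.2825 − -157.8583 = 41.5758°.
Δφ = -64.7325 − 21.3069 = -86.0394°.
a = sin²(Δφ/2) + cos φ₁ · cos φ₂ · sin²(Δλ/2) = 0.515555.
c = 2·atan2(√a, √(1−a)) = 1.60191 rad → d = 6371·c ≈ 10205.78 km ≈ 5510.68 nmi.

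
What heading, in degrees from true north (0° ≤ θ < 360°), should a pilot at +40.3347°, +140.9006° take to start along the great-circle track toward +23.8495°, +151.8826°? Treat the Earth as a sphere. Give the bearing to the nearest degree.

Δλ = 151.8826 − 140.9006 = 10.9820°.
θ = atan2( sin Δλ · cos φ₂ , cos φ₁ · sin φ₂ − sin φ₁ · cos φ₂ · cos Δλ )
  = atan2(0.17423, -0.27293) = 147.446° → normalised to [0°, 360°): 147.446°.

147°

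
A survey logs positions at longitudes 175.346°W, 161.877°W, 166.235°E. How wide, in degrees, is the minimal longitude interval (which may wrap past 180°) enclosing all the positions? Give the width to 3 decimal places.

31.888°

Sort the longitudes: -175.346°, -161.877°, +166.235°.
Eastward gaps between consecutive values (wrapping around): 13.469°, 328.112°, 18.419°.
Largest gap = 328.112° ⇒ minimal covering band is its complement: 360° − 328.112° = 31.888°.
Band runs from +166.235° eastward to -161.877°, crossing the antimeridian.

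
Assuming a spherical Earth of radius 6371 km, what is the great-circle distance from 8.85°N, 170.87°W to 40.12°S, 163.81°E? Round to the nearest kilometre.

Δλ = 163.81 − -170.87 = 334.68°; wrapped into (−180°, 180°]: -25.32°.
Δφ = -40.12 − 8.85 = -48.97°.
a = sin²(Δφ/2) + cos φ₁ · cos φ₂ · sin²(Δλ/2) = 0.208067.
c = 2·atan2(√a, √(1−a)) = 0.94731 rad → d = 6371·c ≈ 6035.33 km.

6035 km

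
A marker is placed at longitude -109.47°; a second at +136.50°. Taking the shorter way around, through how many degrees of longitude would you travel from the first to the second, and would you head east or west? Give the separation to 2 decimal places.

114.03° west

Raw difference: 136.50 − -109.47 = 245.97°.
Normalise into (−180°, 180°]: 245.97° − 360° = -114.03°.
Negative ⇒ the second point lies to the west; separation 114.03°.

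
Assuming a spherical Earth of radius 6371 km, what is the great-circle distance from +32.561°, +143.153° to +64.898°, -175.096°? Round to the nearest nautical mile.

Δλ = -175.096 − 143.153 = -318.249°; wrapped into (−180°, 180°]: 41.751°.
Δφ = 64.898 − 32.561 = 32.337°.
a = sin²(Δφ/2) + cos φ₁ · cos φ₂ · sin²(Δλ/2) = 0.122942.
c = 2·atan2(√a, √(1−a)) = 0.71649 rad → d = 6371·c ≈ 4564.76 km ≈ 2464.77 nmi.

2465 nmi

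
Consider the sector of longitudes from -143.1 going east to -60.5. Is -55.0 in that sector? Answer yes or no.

No

Band width going east from -143.1° to -60.5°: ((-60.5 − -143.1) mod 360) = 82.6°.
Offset of -55.0° east of the west edge: ((-55.0 − -143.1) mod 360) = 88.1°.
88.1° > 82.6° ⇒ outside.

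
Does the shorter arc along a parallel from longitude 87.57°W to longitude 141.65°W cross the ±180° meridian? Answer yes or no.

No

Signed shortest Δλ = ((-141.65 − -87.57 + 180) mod 360) − 180 = -54.08°.
Going west by 54.08° from -87.57° reaches -141.65° without touching 180°.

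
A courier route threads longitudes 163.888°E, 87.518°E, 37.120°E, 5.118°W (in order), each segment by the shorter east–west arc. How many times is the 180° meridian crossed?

0

Leg 1: +163.888° → +87.518°, shortest Δλ = -76.37° (west) — does not cross 180°.
Leg 2: +87.518° → +37.120°, shortest Δλ = -50.398° (west) — does not cross 180°.
Leg 3: +37.120° → -5.118°, shortest Δλ = -42.238° (west) — does not cross 180°.
Total crossings: 0.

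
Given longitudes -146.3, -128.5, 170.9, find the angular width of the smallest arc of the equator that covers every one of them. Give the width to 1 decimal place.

60.6°

Sort the longitudes: -146.3°, -128.5°, +170.9°.
Eastward gaps between consecutive values (wrapping around): 17.8°, 299.4°, 42.8°.
Largest gap = 299.4° ⇒ minimal covering band is its complement: 360° − 299.4° = 60.6°.
Band runs from +170.9° eastward to -128.5°, crossing the antimeridian.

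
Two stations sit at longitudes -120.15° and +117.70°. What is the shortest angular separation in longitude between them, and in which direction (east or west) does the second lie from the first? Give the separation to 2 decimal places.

Raw difference: 117.70 − -120.15 = 237.85°.
Normalise into (−180°, 180°]: 237.85° − 360° = -122.15°.
Negative ⇒ the second point lies to the west; separation 122.15°.

122.15° west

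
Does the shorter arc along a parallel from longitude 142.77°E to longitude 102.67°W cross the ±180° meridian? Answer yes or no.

Naïve |-102.67 − 142.77| = 245.44° > 180°, so the shorter arc goes the other way round — across 180°.
Signed shortest Δλ = ((-102.67 − 142.77 + 180) mod 360) − 180 = 114.56°.
Going east by 114.56° from +142.77° passes through 180° before reaching -102.67°.

Yes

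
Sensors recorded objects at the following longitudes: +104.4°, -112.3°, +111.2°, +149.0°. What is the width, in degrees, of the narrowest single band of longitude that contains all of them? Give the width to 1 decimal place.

Sort the longitudes: -112.3°, +104.4°, +111.2°, +149.0°.
Eastward gaps between consecutive values (wrapping around): 216.7°, 6.8°, 37.8°, 98.7°.
Largest gap = 216.7° ⇒ minimal covering band is its complement: 360° − 216.7° = 143.3°.
Band runs from +104.4° eastward to -112.3°, crossing the antimeridian.

143.3°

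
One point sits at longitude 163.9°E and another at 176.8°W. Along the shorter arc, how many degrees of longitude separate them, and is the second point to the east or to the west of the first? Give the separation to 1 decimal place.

19.3° east

Raw difference: -176.8 − 163.9 = -340.7°.
Normalise into (−180°, 180°]: -340.7° + 360° = 19.3°.
Positive ⇒ the second point lies to the east; separation 19.3°.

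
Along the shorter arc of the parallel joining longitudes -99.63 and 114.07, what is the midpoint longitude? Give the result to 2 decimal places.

-172.78°

Signed shortest Δλ from -99.63° to +114.07° is -146.30°.
Midpoint longitude = -99.63° + (-146.30°)/2 = -99.63° − 73.15° = -172.78°.
(The naïve average (-99.63 + +114.07)/2 = 7.22° is on the wrong side of the globe.)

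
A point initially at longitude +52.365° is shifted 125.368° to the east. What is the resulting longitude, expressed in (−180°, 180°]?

Start at +52.365°; shift +125.368° → +177.733°.
+177.733° already lies in (−180°, 180°].

+177.733°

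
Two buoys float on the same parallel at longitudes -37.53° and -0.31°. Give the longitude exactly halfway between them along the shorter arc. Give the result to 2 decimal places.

Signed shortest Δλ from -37.53° to -0.31° is +37.22°.
Midpoint longitude = -37.53° + (+37.22°)/2 = -37.53° + 18.61° = -18.92°.

-18.92°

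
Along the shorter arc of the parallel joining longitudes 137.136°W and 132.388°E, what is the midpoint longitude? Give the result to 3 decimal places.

177.626°E

Signed shortest Δλ from -137.136° to +132.388° is -90.476°.
Midpoint longitude = -137.136° + (-90.476°)/2 = -137.136° − 45.238° = -182.374°.
Normalise into (−180°, 180°]: +177.626°.
(The naïve average (-137.136 + +132.388)/2 = -2.374° is on the wrong side of the globe.)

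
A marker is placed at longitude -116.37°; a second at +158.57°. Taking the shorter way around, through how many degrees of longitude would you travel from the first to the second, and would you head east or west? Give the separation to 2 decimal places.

85.06° west

Raw difference: 158.57 − -116.37 = 274.94°.
Normalise into (−180°, 180°]: 274.94° − 360° = -85.06°.
Negative ⇒ the second point lies to the west; separation 85.06°.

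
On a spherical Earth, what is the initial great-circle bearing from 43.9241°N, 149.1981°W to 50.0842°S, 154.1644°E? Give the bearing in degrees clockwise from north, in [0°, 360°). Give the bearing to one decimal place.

213.9°

Δλ = 154.1644 − -149.1981 = 303.3625°; wrapped into (−180°, 180°]: -56.6375°.
θ = atan2( sin Δλ · cos φ₂ , cos φ₁ · sin φ₂ − sin φ₁ · cos φ₂ · cos Δλ )
  = atan2(-0.53592, -0.79722) = -146.090° → normalised to [0°, 360°): 213.910°.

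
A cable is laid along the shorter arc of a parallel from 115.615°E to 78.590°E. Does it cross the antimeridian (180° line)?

Signed shortest Δλ = ((78.590 − 115.615 + 180) mod 360) − 180 = -37.025°.
Going west by 37.025° from +115.615° reaches +78.590° without touching 180°.

No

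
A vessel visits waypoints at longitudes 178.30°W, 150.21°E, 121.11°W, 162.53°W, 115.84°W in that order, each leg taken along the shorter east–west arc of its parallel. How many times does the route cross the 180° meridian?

Leg 1: -178.30° → +150.21°, shortest Δλ = -31.49° (west) — crosses 180°.
Leg 2: +150.21° → -121.11°, shortest Δλ = 88.68° (east) — crosses 180°.
Leg 3: -121.11° → -162.53°, shortest Δλ = -41.42° (west) — does not cross 180°.
Leg 4: -162.53° → -115.84°, shortest Δλ = 46.69° (east) — does not cross 180°.
Total crossings: 2.

2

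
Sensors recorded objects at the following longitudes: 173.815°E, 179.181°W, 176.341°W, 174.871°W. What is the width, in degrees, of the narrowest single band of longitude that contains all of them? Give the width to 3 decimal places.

Sort the longitudes: -179.181°, -176.341°, -174.871°, +173.815°.
Eastward gaps between consecutive values (wrapping around): 2.840°, 1.470°, 348.686°, 7.004°.
Largest gap = 348.686° ⇒ minimal covering band is its complement: 360° − 348.686° = 11.314°.
Band runs from +173.815° eastward to -174.871°, crossing the antimeridian.

11.314°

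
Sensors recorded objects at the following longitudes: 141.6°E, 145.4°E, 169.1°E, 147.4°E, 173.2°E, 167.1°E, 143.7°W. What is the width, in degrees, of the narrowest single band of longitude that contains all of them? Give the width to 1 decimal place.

Sort the longitudes: -143.7°, +141.6°, +145.4°, +147.4°, +167.1°, +169.1°, +173.2°.
Eastward gaps between consecutive values (wrapping around): 285.3°, 3.8°, 2.0°, 19.7°, 2.0°, 4.1°, 43.1°.
Largest gap = 285.3° ⇒ minimal covering band is its complement: 360° − 285.3° = 74.7°.
Band runs from +141.6° eastward to -143.7°, crossing the antimeridian.

74.7°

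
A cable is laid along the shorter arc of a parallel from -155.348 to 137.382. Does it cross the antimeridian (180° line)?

Yes

Naïve |137.382 − -155.348| = 292.73° > 180°, so the shorter arc goes the other way round — across 180°.
Signed shortest Δλ = ((137.382 − -155.348 + 180) mod 360) − 180 = -67.27°.
Going west by 67.27° from -155.348° passes through 180° before reaching +137.382°.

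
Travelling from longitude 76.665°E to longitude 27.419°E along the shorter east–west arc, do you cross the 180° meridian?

Signed shortest Δλ = ((27.419 − 76.665 + 180) mod 360) − 180 = -49.246°.
Going west by 49.246° from +76.665° reaches +27.419° without touching 180°.

No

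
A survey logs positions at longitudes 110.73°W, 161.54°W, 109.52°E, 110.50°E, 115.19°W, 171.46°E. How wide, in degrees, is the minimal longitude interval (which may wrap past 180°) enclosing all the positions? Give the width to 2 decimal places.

139.75°

Sort the longitudes: -161.54°, -115.19°, -110.73°, +109.52°, +110.50°, +171.46°.
Eastward gaps between consecutive values (wrapping around): 46.35°, 4.46°, 220.25°, 0.98°, 60.96°, 27.00°.
Largest gap = 220.25° ⇒ minimal covering band is its complement: 360° − 220.25° = 139.75°.
Band runs from +109.52° eastward to -110.73°, crossing the antimeridian.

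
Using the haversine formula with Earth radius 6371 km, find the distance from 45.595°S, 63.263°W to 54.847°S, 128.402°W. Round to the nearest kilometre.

Δλ = -128.402 − -63.263 = -65.139°.
Δφ = -54.847 − -45.595 = -9.252°.
a = sin²(Δφ/2) + cos φ₁ · cos φ₂ · sin²(Δλ/2) = 0.123254.
c = 2·atan2(√a, √(1−a)) = 0.71744 rad → d = 6371·c ≈ 4570.81 km.

4571 km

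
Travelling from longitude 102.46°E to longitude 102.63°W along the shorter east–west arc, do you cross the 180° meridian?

Yes

Naïve |-102.63 − 102.46| = 205.09° > 180°, so the shorter arc goes the other way round — across 180°.
Signed shortest Δλ = ((-102.63 − 102.46 + 180) mod 360) − 180 = 154.91°.
Going east by 154.91° from +102.46° passes through 180° before reaching -102.63°.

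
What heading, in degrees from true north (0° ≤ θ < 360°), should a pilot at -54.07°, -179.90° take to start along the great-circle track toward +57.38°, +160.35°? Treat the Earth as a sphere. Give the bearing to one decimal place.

348.6°

Δλ = 160.35 − -179.90 = 340.25°; wrapped into (−180°, 180°]: -19.75°.
θ = atan2( sin Δλ · cos φ₂ , cos φ₁ · sin φ₂ − sin φ₁ · cos φ₂ · cos Δλ )
  = atan2(-0.18216, 0.90506) = -11.380° → normalised to [0°, 360°): 348.620°.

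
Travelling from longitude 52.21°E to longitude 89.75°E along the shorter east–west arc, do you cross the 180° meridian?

No

Signed shortest Δλ = ((89.75 − 52.21 + 180) mod 360) − 180 = 37.54°.
Going east by 37.54° from +52.21° reaches +89.75° without touching 180°.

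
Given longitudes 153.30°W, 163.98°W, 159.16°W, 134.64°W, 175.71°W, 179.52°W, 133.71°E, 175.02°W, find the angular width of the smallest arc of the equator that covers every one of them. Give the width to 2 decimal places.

Sort the longitudes: -179.52°, -175.71°, -175.02°, -163.98°, -159.16°, -153.30°, -134.64°, +133.71°.
Eastward gaps between consecutive values (wrapping around): 3.81°, 0.69°, 11.04°, 4.82°, 5.86°, 18.66°, 268.35°, 46.77°.
Largest gap = 268.35° ⇒ minimal covering band is its complement: 360° − 268.35° = 91.65°.
Band runs from +133.71° eastward to -134.64°, crossing the antimeridian.

91.65°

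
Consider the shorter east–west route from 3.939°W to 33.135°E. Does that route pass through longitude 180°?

Signed shortest Δλ = ((33.135 − -3.939 + 180) mod 360) − 180 = 37.074°.
Going east by 37.074° from -3.939° reaches +33.135° without touching 180°.

No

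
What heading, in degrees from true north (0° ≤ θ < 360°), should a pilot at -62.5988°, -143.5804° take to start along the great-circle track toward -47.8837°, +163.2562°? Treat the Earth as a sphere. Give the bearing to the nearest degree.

Δλ = 163.2562 − -143.5804 = 306.8366°; wrapped into (−180°, 180°]: -53.1634°.
θ = atan2( sin Δλ · cos φ₂ , cos φ₁ · sin φ₂ − sin φ₁ · cos φ₂ · cos Δλ )
  = atan2(-0.53674, 0.01558) = -88.338° → normalised to [0°, 360°): 271.662°.

272°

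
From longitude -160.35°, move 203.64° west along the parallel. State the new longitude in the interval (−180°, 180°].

Start at -160.35°; shift −203.64° → -363.99°.
-363.99° lies outside (−180°, 180°]; add 360° → -3.99°.

-3.99°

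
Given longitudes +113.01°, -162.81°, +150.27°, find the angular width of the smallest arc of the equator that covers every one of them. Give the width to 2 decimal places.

84.18°

Sort the longitudes: -162.81°, +113.01°, +150.27°.
Eastward gaps between consecutive values (wrapping around): 275.82°, 37.26°, 46.92°.
Largest gap = 275.82° ⇒ minimal covering band is its complement: 360° − 275.82° = 84.18°.
Band runs from +113.01° eastward to -162.81°, crossing the antimeridian.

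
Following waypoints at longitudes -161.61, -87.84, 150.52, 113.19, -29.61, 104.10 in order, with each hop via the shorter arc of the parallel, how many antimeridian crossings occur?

Leg 1: -161.61° → -87.84°, shortest Δλ = 73.77° (east) — does not cross 180°.
Leg 2: -87.84° → +150.52°, shortest Δλ = -121.64° (west) — crosses 180°.
Leg 3: +150.52° → +113.19°, shortest Δλ = -37.33° (west) — does not cross 180°.
Leg 4: +113.19° → -29.61°, shortest Δλ = -142.8° (west) — does not cross 180°.
Leg 5: -29.61° → +104.10°, shortest Δλ = 133.71° (east) — does not cross 180°.
Total crossings: 1.

1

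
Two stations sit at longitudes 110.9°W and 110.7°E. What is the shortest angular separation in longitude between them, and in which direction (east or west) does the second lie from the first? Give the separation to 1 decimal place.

138.4° west

Raw difference: 110.7 − -110.9 = 221.6°.
Normalise into (−180°, 180°]: 221.6° − 360° = -138.4°.
Negative ⇒ the second point lies to the west; separation 138.4°.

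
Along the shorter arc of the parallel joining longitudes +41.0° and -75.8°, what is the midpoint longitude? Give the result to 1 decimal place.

-17.4°

Signed shortest Δλ from +41.0° to -75.8° is -116.8°.
Midpoint longitude = +41.0° + (-116.8°)/2 = +41.0° − 58.4° = -17.4°.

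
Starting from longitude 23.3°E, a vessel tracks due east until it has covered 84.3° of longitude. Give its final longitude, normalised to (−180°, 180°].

107.6°E

Start at +23.3°; shift +84.3° → +107.6°.
+107.6° already lies in (−180°, 180°].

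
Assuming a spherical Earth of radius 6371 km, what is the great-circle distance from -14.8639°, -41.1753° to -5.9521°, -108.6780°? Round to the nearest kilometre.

7424 km

Δλ = -108.6780 − -41.1753 = -67.5027°.
Δφ = -5.9521 − -14.8639 = 8.9118°.
a = sin²(Δφ/2) + cos φ₁ · cos φ₂ · sin²(Δλ/2) = 0.302779.
c = 2·atan2(√a, √(1−a)) = 1.16533 rad → d = 6371·c ≈ 7424.35 km.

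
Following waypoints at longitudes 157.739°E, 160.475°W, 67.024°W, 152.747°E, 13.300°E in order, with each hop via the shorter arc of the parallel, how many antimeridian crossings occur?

2

Leg 1: +157.739° → -160.475°, shortest Δλ = 41.786° (east) — crosses 180°.
Leg 2: -160.475° → -67.024°, shortest Δλ = 93.451° (east) — does not cross 180°.
Leg 3: -67.024° → +152.747°, shortest Δλ = -140.229° (west) — crosses 180°.
Leg 4: +152.747° → +13.300°, shortest Δλ = -139.447° (west) — does not cross 180°.
Total crossings: 2.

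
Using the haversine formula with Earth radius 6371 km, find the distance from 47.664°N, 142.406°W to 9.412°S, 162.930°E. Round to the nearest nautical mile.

4487 nmi

Δλ = 162.930 − -142.406 = 305.336°; wrapped into (−180°, 180°]: -54.664°.
Δφ = -9.412 − 47.664 = -57.076°.
a = sin²(Δφ/2) + cos φ₁ · cos φ₂ · sin²(Δλ/2) = 0.368305.
c = 2·atan2(√a, √(1−a)) = 1.30426 rad → d = 6371·c ≈ 8309.45 km ≈ 4486.74 nmi.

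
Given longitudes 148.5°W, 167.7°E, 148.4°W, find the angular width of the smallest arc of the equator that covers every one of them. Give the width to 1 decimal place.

Sort the longitudes: -148.5°, -148.4°, +167.7°.
Eastward gaps between consecutive values (wrapping around): 0.1°, 316.1°, 43.8°.
Largest gap = 316.1° ⇒ minimal covering band is its complement: 360° − 316.1° = 43.9°.
Band runs from +167.7° eastward to -148.4°, crossing the antimeridian.

43.9°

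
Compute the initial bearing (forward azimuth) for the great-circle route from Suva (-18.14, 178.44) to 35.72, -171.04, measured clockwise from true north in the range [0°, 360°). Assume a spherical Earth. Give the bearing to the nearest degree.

Δλ = -171.04 − 178.44 = -349.48°; wrapped into (−180°, 180°]: 10.52°.
θ = atan2( sin Δλ · cos φ₂ , cos φ₁ · sin φ₂ − sin φ₁ · cos φ₂ · cos Δλ )
  = atan2(0.14823, 0.80333) = 10.455° → normalised to [0°, 360°): 10.455°.

10°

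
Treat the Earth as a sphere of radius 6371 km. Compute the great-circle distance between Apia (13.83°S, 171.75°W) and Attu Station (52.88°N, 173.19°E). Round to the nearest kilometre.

Δλ = 173.19 − -171.75 = 344.94°; wrapped into (−180°, 180°]: -15.06°.
Δφ = 52.88 − -13.83 = 66.71°.
a = sin²(Δφ/2) + cos φ₁ · cos φ₂ · sin²(Δλ/2) = 0.312371.
c = 2·atan2(√a, √(1−a)) = 1.18612 rad → d = 6371·c ≈ 7556.77 km.

7557 km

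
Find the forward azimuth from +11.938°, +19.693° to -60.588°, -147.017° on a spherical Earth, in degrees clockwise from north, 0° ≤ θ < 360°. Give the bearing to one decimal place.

188.5°

Δλ = -147.017 − 19.693 = -166.710°.
θ = atan2( sin Δλ · cos φ₂ , cos φ₁ · sin φ₂ − sin φ₁ · cos φ₂ · cos Δλ )
  = atan2(-0.11289, -0.75341) = -171.478° → normalised to [0°, 360°): 188.522°.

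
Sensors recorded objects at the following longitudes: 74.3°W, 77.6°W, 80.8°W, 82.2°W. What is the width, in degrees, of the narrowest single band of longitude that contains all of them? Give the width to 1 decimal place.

Sort the longitudes: -82.2°, -80.8°, -77.6°, -74.3°.
Eastward gaps between consecutive values (wrapping around): 1.4°, 3.2°, 3.3°, 352.1°.
Largest gap = 352.1° ⇒ minimal covering band is its complement: 360° − 352.1° = 7.9°.
Band runs from -82.2° eastward to -74.3°.

7.9°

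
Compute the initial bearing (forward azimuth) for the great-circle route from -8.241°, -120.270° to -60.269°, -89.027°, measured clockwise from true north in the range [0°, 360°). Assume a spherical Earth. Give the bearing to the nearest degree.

Δλ = -89.027 − -120.270 = 31.243°.
θ = atan2( sin Δλ · cos φ₂ , cos φ₁ · sin φ₂ − sin φ₁ · cos φ₂ · cos Δλ )
  = atan2(0.25722, -0.79862) = 162.147° → normalised to [0°, 360°): 162.147°.

162°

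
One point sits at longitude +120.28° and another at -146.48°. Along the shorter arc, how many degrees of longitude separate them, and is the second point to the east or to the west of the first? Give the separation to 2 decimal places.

93.24° east

Raw difference: -146.48 − 120.28 = -266.76°.
Normalise into (−180°, 180°]: -266.76° + 360° = 93.24°.
Positive ⇒ the second point lies to the east; separation 93.24°.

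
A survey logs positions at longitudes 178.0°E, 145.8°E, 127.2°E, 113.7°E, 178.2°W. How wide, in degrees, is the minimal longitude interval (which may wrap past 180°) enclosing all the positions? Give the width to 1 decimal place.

Sort the longitudes: -178.2°, +113.7°, +127.2°, +145.8°, +178.0°.
Eastward gaps between consecutive values (wrapping around): 291.9°, 13.5°, 18.6°, 32.2°, 3.8°.
Largest gap = 291.9° ⇒ minimal covering band is its complement: 360° − 291.9° = 68.1°.
Band runs from +113.7° eastward to -178.2°, crossing the antimeridian.

68.1°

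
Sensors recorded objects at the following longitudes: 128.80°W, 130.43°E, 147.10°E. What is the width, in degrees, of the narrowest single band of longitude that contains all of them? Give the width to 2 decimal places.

Sort the longitudes: -128.80°, +130.43°, +147.10°.
Eastward gaps between consecutive values (wrapping around): 259.23°, 16.67°, 84.10°.
Largest gap = 259.23° ⇒ minimal covering band is its complement: 360° − 259.23° = 100.77°.
Band runs from +130.43° eastward to -128.80°, crossing the antimeridian.

100.77°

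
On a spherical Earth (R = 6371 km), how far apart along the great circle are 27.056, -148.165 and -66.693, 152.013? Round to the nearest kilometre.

Δλ = 152.013 − -148.165 = 300.178°; wrapped into (−180°, 180°]: -59.822°.
Δφ = -66.693 − 27.056 = -93.749°.
a = sin²(Δφ/2) + cos φ₁ · cos φ₂ · sin²(Δλ/2) = 0.620309.
c = 2·atan2(√a, √(1−a)) = 1.81380 rad → d = 6371·c ≈ 11555.71 km.

11556 km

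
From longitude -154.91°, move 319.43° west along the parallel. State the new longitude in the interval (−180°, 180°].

-114.34°

Start at -154.91°; shift −319.43° → -474.34°.
-474.34° lies outside (−180°, 180°]; add 360° → -114.34°.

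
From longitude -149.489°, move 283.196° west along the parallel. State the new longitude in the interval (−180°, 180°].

Start at -149.489°; shift −283.196° → -432.685°.
-432.685° lies outside (−180°, 180°]; add 360° → -72.685°.

-72.685°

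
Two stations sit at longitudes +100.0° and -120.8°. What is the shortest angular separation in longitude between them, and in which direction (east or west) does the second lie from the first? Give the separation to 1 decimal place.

139.2° east

Raw difference: -120.8 − 100.0 = -220.8°.
Normalise into (−180°, 180°]: -220.8° + 360° = 139.2°.
Positive ⇒ the second point lies to the east; separation 139.2°.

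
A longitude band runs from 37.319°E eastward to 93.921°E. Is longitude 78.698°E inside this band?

Yes

Band width going east from +37.319° to +93.921°: ((93.921 − 37.319) mod 360) = 56.602°.
Offset of +78.698° east of the west edge: ((78.698 − 37.319) mod 360) = 41.379°.
41.379° ≤ 56.602° ⇒ inside.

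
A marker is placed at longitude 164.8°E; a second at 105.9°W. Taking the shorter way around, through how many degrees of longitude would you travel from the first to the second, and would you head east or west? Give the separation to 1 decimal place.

Raw difference: -105.9 − 164.8 = -270.7°.
Normalise into (−180°, 180°]: -270.7° + 360° = 89.3°.
Positive ⇒ the second point lies to the east; separation 89.3°.

89.3° east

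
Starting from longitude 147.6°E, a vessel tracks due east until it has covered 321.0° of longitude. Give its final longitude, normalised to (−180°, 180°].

108.6°E

Start at +147.6°; shift +321.0° → +468.6°.
+468.6° lies outside (−180°, 180°]; subtract 360° → +108.6°.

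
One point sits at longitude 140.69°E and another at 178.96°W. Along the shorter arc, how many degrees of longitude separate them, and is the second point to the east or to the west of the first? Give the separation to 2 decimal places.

Raw difference: -178.96 − 140.69 = -319.65°.
Normalise into (−180°, 180°]: -319.65° + 360° = 40.35°.
Positive ⇒ the second point lies to the east; separation 40.35°.

40.35° east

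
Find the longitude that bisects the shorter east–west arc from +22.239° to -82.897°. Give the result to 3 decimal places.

Signed shortest Δλ from +22.239° to -82.897° is -105.136°.
Midpoint longitude = +22.239° + (-105.136°)/2 = +22.239° − 52.568° = -30.329°.

-30.329°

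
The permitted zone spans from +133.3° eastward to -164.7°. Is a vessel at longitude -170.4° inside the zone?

Yes

Band width going east from +133.3° to -164.7°: ((-164.7 − 133.3) mod 360) = 62.0°.
Offset of -170.4° east of the west edge: ((-170.4 − 133.3) mod 360) = 56.3°.
56.3° ≤ 62.0° ⇒ inside.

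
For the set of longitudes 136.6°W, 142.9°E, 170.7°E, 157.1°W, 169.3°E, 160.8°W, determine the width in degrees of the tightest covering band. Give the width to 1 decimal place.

Sort the longitudes: -160.8°, -157.1°, -136.6°, +142.9°, +169.3°, +170.7°.
Eastward gaps between consecutive values (wrapping around): 3.7°, 20.5°, 279.5°, 26.4°, 1.4°, 28.5°.
Largest gap = 279.5° ⇒ minimal covering band is its complement: 360° − 279.5° = 80.5°.
Band runs from +142.9° eastward to -136.6°, crossing the antimeridian.

80.5°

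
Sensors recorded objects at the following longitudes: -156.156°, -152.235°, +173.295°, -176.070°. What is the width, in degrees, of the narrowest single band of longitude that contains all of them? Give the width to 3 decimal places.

Sort the longitudes: -176.070°, -156.156°, -152.235°, +173.295°.
Eastward gaps between consecutive values (wrapping around): 19.914°, 3.921°, 325.530°, 10.635°.
Largest gap = 325.530° ⇒ minimal covering band is its complement: 360° − 325.530° = 34.470°.
Band runs from +173.295° eastward to -152.235°, crossing the antimeridian.

34.470°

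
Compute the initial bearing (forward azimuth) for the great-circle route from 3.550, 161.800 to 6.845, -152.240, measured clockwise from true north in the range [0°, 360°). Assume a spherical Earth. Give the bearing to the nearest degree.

84°

Δλ = -152.240 − 161.800 = -314.040°; wrapped into (−180°, 180°]: 45.960°.
θ = atan2( sin Δλ · cos φ₂ , cos φ₁ · sin φ₂ − sin φ₁ · cos φ₂ · cos Δλ )
  = atan2(0.71373, 0.07622) = 83.905° → normalised to [0°, 360°): 83.905°.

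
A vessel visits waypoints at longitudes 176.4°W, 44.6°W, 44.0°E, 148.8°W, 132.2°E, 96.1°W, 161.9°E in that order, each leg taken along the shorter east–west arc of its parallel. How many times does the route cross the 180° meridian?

4

Leg 1: -176.4° → -44.6°, shortest Δλ = 131.8° (east) — does not cross 180°.
Leg 2: -44.6° → +44.0°, shortest Δλ = 88.6° (east) — does not cross 180°.
Leg 3: +44.0° → -148.8°, shortest Δλ = 167.2° (east) — crosses 180°.
Leg 4: -148.8° → +132.2°, shortest Δλ = -79.0° (west) — crosses 180°.
Leg 5: +132.2° → -96.1°, shortest Δλ = 131.7° (east) — crosses 180°.
Leg 6: -96.1° → +161.9°, shortest Δλ = -102.0° (west) — crosses 180°.
Total crossings: 4.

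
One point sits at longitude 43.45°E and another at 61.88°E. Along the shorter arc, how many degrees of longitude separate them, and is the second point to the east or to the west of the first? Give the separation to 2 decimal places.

Raw difference: 61.88 − 43.45 = 18.43°.
Normalise into (−180°, 180°]: 18.43° stays 18.43°.
Positive ⇒ the second point lies to the east; separation 18.43°.

18.43° east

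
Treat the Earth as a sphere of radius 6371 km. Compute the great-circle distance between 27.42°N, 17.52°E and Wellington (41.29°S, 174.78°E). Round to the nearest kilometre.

17433 km

Δλ = 174.78 − 17.52 = 157.26°.
Δφ = -41.29 − 27.42 = -68.71°.
a = sin²(Δφ/2) + cos φ₁ · cos φ₂ · sin²(Δλ/2) = 0.959499.
c = 2·atan2(√a, √(1−a)) = 2.73633 rad → d = 6371·c ≈ 17433.14 km.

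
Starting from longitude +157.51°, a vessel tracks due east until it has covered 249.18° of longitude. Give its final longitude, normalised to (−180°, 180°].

Start at +157.51°; shift +249.18° → +406.69°.
+406.69° lies outside (−180°, 180°]; subtract 360° → +46.69°.

+46.69°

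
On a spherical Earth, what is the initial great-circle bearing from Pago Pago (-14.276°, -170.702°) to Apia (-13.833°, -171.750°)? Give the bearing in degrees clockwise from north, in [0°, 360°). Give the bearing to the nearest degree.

Δλ = -171.750 − -170.702 = -1.048°.
θ = atan2( sin Δλ · cos φ₂ , cos φ₁ · sin φ₂ − sin φ₁ · cos φ₂ · cos Δλ )
  = atan2(-0.01776, 0.00769) = -66.583° → normalised to [0°, 360°): 293.417°.

293°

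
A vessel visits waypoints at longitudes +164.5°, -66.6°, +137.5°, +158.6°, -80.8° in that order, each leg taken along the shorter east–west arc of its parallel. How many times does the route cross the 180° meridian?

3

Leg 1: +164.5° → -66.6°, shortest Δλ = 128.9° (east) — crosses 180°.
Leg 2: -66.6° → +137.5°, shortest Δλ = -155.9° (west) — crosses 180°.
Leg 3: +137.5° → +158.6°, shortest Δλ = 21.1° (east) — does not cross 180°.
Leg 4: +158.6° → -80.8°, shortest Δλ = 120.6° (east) — crosses 180°.
Total crossings: 3.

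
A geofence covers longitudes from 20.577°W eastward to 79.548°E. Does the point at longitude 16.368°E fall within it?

Band width going east from -20.577° to +79.548°: ((79.548 − -20.577) mod 360) = 100.125°.
Offset of +16.368° east of the west edge: ((16.368 − -20.577) mod 360) = 36.945°.
36.945° ≤ 100.125° ⇒ inside.

Yes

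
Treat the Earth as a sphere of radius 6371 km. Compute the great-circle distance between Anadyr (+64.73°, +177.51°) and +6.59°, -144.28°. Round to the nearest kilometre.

7126 km

Δλ = -144.28 − 177.51 = -321.79°; wrapped into (−180°, 180°]: 38.21°.
Δφ = 6.59 − 64.73 = -58.14°.
a = sin²(Δφ/2) + cos φ₁ · cos φ₂ · sin²(Δλ/2) = 0.281505.
c = 2·atan2(√a, √(1−a)) = 1.11855 rad → d = 6371·c ≈ 7126.27 km.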